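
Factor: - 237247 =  - 67^1*3541^1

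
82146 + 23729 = 105875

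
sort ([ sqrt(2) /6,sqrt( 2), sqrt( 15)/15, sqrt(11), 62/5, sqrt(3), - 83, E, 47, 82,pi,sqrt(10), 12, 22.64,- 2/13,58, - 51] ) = [ - 83, - 51,-2/13, sqrt(2) /6, sqrt(15 )/15, sqrt ( 2),  sqrt(3), E, pi, sqrt(10), sqrt(11),12, 62/5, 22.64, 47,  58, 82]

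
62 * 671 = 41602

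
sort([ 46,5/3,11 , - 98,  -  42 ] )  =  [ -98,-42, 5/3,  11, 46 ] 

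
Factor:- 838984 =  - 2^3*17^1*31^1*199^1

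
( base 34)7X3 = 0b10010000000001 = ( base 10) 9217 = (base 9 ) 13571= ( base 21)KIJ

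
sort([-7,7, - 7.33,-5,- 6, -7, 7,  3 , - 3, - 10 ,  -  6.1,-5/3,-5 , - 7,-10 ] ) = [- 10, - 10,  -  7.33 , - 7, - 7, - 7, - 6.1,-6, - 5,  -  5,  -  3, - 5/3,3 , 7, 7 ]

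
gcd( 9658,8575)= 1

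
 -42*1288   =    -  54096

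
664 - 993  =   - 329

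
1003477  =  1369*733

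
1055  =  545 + 510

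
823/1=823 = 823.00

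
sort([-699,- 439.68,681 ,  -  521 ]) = [ - 699, - 521 ,-439.68,681]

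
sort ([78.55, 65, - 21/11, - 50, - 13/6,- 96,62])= [ - 96, - 50 , - 13/6, - 21/11 , 62, 65,78.55] 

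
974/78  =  12 + 19/39 = 12.49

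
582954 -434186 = 148768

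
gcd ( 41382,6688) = 418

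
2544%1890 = 654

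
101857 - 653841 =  - 551984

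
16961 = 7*2423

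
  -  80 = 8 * (-10)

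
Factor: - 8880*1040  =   - 2^8 * 3^1*5^2*13^1*37^1 = - 9235200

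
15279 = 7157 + 8122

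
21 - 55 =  - 34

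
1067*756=806652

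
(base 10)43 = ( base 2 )101011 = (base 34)19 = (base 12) 37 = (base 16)2B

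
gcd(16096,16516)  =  4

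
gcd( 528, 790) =2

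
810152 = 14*57868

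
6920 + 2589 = 9509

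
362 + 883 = 1245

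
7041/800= 8 + 641/800 = 8.80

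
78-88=-10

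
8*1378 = 11024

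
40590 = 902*45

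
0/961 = 0 = 0.00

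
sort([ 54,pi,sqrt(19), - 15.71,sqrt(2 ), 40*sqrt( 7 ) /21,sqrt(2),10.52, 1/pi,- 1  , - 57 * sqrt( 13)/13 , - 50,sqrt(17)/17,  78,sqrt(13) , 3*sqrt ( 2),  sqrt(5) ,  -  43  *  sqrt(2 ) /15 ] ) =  [ - 50, - 57*sqrt( 13 ) /13, - 15.71, - 43*sqrt(2) /15, - 1, sqrt(17) /17,1/pi, sqrt(2),sqrt(2),sqrt( 5),pi, sqrt( 13 ),3*sqrt(2 ),sqrt( 19), 40*sqrt( 7) /21,10.52,54,78]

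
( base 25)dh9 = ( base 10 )8559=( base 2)10000101101111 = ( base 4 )2011233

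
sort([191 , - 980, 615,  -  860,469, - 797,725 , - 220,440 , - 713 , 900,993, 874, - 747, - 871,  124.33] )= [  -  980,  -  871,- 860 , - 797, - 747, - 713, - 220 , 124.33 , 191, 440,469,615,725, 874,900, 993]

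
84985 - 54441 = 30544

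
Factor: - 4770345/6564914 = -2^ (-1 )*3^1*5^1*318023^1*3282457^ ( - 1 ) 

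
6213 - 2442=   3771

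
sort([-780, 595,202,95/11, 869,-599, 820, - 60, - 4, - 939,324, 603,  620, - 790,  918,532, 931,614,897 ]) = [- 939,  -  790, - 780,-599,-60,  -  4,95/11 , 202,324, 532 , 595, 603,  614, 620,820,869, 897, 918, 931 ] 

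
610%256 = 98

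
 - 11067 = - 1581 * 7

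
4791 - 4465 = 326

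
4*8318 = 33272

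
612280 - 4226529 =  - 3614249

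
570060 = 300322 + 269738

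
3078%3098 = 3078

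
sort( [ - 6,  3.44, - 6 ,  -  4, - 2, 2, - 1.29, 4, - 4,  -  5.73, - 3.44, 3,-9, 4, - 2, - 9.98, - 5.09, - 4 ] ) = [ - 9.98, - 9, - 6, - 6, - 5.73, - 5.09,-4,- 4, - 4, - 3.44, - 2, - 2, -1.29,2,3, 3.44, 4, 4]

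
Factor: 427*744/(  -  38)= - 158844/19=- 2^2*3^1*7^1*19^ ( - 1)*31^1 * 61^1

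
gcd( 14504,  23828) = 1036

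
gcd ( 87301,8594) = 1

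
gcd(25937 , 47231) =1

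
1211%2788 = 1211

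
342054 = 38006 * 9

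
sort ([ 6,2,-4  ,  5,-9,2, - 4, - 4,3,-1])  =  [ - 9, - 4,-4 , - 4, - 1,2, 2,3,5, 6]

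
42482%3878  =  3702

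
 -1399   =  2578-3977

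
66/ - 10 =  - 33/5= - 6.60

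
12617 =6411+6206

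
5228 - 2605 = 2623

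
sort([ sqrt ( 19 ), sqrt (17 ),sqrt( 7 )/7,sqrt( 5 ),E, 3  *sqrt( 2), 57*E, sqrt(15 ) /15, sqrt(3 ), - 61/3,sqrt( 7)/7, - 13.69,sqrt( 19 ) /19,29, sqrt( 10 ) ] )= [-61/3, -13.69,sqrt(19 ) /19,sqrt( 15 ) /15, sqrt( 7)/7,sqrt(7)/7,  sqrt( 3), sqrt( 5 ),  E,sqrt( 10),sqrt(17 ), 3*sqrt( 2), sqrt(19 ),29,57* E] 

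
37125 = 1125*33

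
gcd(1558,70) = 2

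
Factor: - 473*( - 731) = 11^1*17^1*43^2 =345763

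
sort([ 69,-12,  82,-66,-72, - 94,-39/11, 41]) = [  -  94,-72,- 66, - 12, - 39/11 , 41, 69, 82]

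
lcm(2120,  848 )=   4240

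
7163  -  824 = 6339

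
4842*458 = 2217636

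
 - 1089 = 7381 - 8470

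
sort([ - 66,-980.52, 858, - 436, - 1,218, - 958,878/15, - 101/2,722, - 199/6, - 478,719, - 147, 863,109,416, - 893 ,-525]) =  [ - 980.52, - 958 ,-893,  -  525, - 478 , - 436, - 147, - 66, - 101/2 , -199/6,-1, 878/15,109 , 218,416,719, 722,858, 863]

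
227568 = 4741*48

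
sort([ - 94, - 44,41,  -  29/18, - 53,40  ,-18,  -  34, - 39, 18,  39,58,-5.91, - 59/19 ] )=[  -  94, - 53,-44,-39,  -  34, - 18, - 5.91, - 59/19,-29/18,18, 39,  40,41,58 ] 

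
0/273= 0 = 0.00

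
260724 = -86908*(-3)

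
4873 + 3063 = 7936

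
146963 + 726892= 873855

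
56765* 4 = 227060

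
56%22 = 12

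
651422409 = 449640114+201782295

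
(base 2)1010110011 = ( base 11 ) 579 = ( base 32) lj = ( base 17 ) 26b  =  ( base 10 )691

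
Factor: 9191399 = 7^1*1313057^1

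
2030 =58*35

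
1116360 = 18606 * 60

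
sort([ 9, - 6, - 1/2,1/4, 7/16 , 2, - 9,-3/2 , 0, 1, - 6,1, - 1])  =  [  -  9,-6, - 6,- 3/2, - 1, - 1/2,0,1/4,7/16,1, 1, 2  ,  9]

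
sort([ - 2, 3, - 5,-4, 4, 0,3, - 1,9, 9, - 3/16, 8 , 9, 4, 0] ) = [ - 5, - 4 , - 2, - 1,-3/16, 0, 0,3,3, 4, 4, 8, 9,9, 9] 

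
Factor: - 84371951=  - 19^1*37^1*120017^1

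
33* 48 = 1584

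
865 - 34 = 831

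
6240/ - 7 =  - 6240/7 = -891.43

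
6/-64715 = - 1 +64709/64715 = - 0.00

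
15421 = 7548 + 7873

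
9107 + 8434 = 17541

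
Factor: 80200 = 2^3*5^2*401^1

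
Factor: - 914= - 2^1*457^1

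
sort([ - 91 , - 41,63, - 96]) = [ - 96 ,-91 , - 41, 63] 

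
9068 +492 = 9560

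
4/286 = 2/143 = 0.01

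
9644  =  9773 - 129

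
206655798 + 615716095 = 822371893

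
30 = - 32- - 62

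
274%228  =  46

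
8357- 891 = 7466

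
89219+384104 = 473323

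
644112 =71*9072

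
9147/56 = 9147/56=163.34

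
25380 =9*2820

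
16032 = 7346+8686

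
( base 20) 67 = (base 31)43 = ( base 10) 127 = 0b1111111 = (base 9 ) 151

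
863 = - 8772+9635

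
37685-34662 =3023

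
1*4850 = 4850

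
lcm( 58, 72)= 2088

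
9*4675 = 42075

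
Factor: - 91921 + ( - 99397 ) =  - 2^1*17^2*331^1 = - 191318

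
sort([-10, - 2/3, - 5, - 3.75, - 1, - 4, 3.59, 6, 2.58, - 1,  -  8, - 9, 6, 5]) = [ - 10, - 9, - 8,  -  5, - 4, - 3.75,-1, - 1, - 2/3, 2.58, 3.59,  5, 6,  6] 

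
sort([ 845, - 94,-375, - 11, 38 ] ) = [-375 , - 94, - 11, 38,845]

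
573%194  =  185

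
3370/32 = 105+5/16 = 105.31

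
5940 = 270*22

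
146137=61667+84470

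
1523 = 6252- 4729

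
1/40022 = 1/40022 = 0.00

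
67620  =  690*98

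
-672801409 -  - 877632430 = 204831021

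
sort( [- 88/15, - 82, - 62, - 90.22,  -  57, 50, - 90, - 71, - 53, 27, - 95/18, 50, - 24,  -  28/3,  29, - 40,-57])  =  [-90.22, - 90, - 82, - 71, - 62, - 57, - 57, -53, - 40,  -  24, - 28/3, - 88/15, - 95/18,27, 29, 50, 50]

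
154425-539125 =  - 384700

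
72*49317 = 3550824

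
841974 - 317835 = 524139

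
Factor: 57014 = 2^1*29^1 * 983^1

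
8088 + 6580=14668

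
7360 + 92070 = 99430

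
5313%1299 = 117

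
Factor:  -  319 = -11^1*29^1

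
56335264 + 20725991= 77061255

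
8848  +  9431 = 18279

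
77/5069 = 77/5069=0.02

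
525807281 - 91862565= 433944716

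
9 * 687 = 6183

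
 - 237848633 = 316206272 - 554054905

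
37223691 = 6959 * 5349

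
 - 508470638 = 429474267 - 937944905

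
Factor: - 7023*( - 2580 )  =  2^2*3^2*5^1 * 43^1*2341^1 = 18119340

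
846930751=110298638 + 736632113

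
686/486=343/243 = 1.41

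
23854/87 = 274 + 16/87  =  274.18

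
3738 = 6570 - 2832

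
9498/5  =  9498/5 = 1899.60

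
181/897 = 181/897 = 0.20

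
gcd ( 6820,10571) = 341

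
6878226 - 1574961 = 5303265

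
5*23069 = 115345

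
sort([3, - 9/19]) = [-9/19 , 3]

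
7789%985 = 894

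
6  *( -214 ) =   -  1284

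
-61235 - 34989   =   - 96224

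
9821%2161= 1177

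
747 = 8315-7568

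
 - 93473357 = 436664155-530137512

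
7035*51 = 358785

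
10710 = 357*30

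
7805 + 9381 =17186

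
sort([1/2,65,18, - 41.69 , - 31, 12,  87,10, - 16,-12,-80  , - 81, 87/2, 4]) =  [ - 81, - 80, - 41.69, - 31,-16 ,-12,1/2,4, 10, 12 , 18,87/2,65,87]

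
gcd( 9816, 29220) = 12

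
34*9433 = 320722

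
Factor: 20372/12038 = 2^1*11^1*13^ (- 1) = 22/13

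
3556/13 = 3556/13 = 273.54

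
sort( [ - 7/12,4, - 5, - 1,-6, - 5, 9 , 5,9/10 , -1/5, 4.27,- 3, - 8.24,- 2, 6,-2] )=[ -8.24, - 6, - 5, - 5, - 3, - 2, - 2, - 1, -7/12, - 1/5,9/10, 4,4.27, 5, 6, 9]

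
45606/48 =7601/8 = 950.12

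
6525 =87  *75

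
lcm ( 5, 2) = 10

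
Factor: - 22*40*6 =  - 2^5*3^1*5^1 *11^1 = -5280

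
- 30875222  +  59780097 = 28904875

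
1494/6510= 249/1085 = 0.23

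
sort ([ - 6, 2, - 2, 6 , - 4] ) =[ - 6,- 4, - 2,2,  6] 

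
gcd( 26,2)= 2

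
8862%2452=1506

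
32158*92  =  2958536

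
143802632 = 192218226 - 48415594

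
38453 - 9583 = 28870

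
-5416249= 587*( - 9227)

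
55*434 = 23870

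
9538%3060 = 358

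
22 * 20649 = 454278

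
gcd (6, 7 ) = 1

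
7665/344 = 22 + 97/344 = 22.28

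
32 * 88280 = 2824960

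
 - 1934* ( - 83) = 160522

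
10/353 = 10/353 = 0.03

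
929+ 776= 1705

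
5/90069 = 5/90069 = 0.00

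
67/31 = 67/31=2.16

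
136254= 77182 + 59072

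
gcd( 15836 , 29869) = 1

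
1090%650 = 440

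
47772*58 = 2770776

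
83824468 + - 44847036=38977432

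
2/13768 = 1/6884 = 0.00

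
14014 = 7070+6944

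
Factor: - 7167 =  - 3^1 * 2389^1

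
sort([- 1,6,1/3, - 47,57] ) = [ - 47,-1,1/3 , 6, 57 ]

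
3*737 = 2211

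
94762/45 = 94762/45 = 2105.82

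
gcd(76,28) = 4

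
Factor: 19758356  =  2^2 * 89^1*55501^1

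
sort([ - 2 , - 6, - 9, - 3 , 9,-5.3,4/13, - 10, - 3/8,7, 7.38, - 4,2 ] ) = [ - 10, - 9, - 6, - 5.3 , - 4, - 3  , - 2, - 3/8, 4/13,2, 7, 7.38, 9 ]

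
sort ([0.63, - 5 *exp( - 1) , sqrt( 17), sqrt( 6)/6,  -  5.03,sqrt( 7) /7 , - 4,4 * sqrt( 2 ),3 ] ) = [-5.03, - 4,-5*exp( - 1),sqrt ( 7) /7,sqrt( 6 )/6,0.63,3, sqrt( 17),4*sqrt( 2)] 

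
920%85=70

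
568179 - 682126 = - 113947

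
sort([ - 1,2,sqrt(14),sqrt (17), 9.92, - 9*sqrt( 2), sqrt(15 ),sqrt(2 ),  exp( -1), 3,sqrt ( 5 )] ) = [ - 9*sqrt( 2), - 1 , exp ( - 1) , sqrt( 2),2,sqrt ( 5),3,sqrt( 14 ),sqrt(15), sqrt ( 17),9.92]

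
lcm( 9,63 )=63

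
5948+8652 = 14600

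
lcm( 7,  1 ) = 7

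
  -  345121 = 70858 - 415979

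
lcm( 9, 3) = 9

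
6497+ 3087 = 9584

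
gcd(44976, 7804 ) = 4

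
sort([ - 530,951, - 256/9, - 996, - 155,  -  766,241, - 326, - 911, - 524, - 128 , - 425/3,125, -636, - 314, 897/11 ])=[ - 996,-911,  -  766,-636,-530,  -  524,  -  326, - 314 , - 155, - 425/3,  -  128, - 256/9, 897/11, 125, 241, 951 ] 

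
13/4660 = 13/4660 = 0.00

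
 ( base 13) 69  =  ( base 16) 57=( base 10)87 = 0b1010111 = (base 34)2J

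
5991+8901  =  14892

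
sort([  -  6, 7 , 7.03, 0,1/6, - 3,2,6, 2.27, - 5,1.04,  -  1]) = [ - 6,  -  5 ,-3, -1,  0, 1/6, 1.04,2, 2.27, 6, 7, 7.03]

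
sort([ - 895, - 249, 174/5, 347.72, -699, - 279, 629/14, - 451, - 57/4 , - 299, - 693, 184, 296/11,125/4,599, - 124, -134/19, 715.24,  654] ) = [ - 895, - 699, - 693 , - 451, - 299, - 279, - 249, - 124, - 57/4, - 134/19, 296/11, 125/4, 174/5,629/14, 184,347.72, 599, 654,715.24 ]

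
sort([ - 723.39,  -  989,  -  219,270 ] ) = [ - 989, - 723.39, - 219, 270] 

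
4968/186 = 26+ 22/31=26.71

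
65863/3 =21954 + 1/3=21954.33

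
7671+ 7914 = 15585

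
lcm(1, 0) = 0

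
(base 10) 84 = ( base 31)2M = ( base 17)4g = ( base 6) 220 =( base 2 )1010100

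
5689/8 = 5689/8 = 711.12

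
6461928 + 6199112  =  12661040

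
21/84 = 1/4= 0.25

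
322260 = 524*615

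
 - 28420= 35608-64028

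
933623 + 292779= 1226402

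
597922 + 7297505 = 7895427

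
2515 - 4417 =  - 1902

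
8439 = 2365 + 6074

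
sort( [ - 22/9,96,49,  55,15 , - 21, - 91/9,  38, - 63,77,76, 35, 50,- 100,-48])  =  [ - 100,-63, - 48,-21,  -  91/9, -22/9, 15,35, 38,49, 50,  55,76, 77,96]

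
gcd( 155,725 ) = 5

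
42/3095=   42/3095 = 0.01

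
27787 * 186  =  5168382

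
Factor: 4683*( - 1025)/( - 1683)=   1600025/561 = 3^(  -  1)*5^2*7^1*11^( - 1 )*17^( - 1)*41^1*223^1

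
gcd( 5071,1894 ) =1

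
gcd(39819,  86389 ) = 1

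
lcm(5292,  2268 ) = 15876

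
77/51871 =77/51871 = 0.00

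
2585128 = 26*99428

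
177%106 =71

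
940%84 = 16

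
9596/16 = 599  +  3/4= 599.75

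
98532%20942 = 14764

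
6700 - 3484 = 3216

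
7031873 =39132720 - 32100847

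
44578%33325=11253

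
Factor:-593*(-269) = 269^1*593^1 = 159517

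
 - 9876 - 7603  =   - 17479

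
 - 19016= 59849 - 78865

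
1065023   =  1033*1031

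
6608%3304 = 0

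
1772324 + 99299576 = 101071900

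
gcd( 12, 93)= 3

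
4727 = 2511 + 2216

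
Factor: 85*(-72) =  - 6120 = - 2^3*3^2*5^1*17^1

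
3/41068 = 3/41068 = 0.00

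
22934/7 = 3276 + 2/7 = 3276.29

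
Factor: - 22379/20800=  -  2^( - 6 )*5^( - 2 ) * 7^1*13^ ( - 1)*23^1 * 139^1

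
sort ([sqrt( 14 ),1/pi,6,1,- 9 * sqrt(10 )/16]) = [ - 9 * sqrt( 10 ) /16,1/pi,1, sqrt( 14), 6 ] 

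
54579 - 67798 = -13219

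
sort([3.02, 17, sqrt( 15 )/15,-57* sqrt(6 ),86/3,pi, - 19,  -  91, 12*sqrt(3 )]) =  [ - 57*sqrt( 6),  -  91,  -  19, sqrt( 15)/15, 3.02,pi, 17 , 12*sqrt(3),86/3] 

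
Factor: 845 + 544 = 1389 = 3^1*463^1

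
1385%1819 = 1385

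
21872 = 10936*2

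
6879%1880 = 1239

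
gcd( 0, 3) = 3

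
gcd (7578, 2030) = 2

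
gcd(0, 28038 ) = 28038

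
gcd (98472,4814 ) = 2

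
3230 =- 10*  ( - 323)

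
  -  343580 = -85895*4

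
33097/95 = 348+37/95 = 348.39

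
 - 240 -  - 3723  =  3483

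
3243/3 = 1081 = 1081.00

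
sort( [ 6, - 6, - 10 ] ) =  [ - 10, - 6, 6 ]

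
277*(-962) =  - 266474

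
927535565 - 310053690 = 617481875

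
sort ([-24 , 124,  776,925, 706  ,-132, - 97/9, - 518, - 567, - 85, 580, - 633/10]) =[ - 567,- 518, - 132, - 85, - 633/10, - 24 , - 97/9,124,580,706,776,925] 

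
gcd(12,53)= 1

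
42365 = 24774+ 17591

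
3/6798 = 1/2266 =0.00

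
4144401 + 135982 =4280383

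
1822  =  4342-2520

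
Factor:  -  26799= - 3^1*8933^1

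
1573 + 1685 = 3258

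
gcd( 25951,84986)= 1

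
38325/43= 891  +  12/43 = 891.28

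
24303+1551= 25854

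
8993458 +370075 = 9363533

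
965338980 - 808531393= 156807587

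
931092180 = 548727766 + 382364414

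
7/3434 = 7/3434 =0.00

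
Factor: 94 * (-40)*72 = -2^7*3^2*5^1*47^1  =  -270720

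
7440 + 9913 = 17353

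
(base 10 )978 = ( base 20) 28i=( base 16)3d2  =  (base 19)2d9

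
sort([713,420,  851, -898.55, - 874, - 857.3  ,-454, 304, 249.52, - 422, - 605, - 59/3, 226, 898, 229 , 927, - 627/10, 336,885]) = [ - 898.55, -874, - 857.3,-605, - 454, - 422, - 627/10, - 59/3,226, 229,249.52,304,336, 420,713,  851, 885, 898,927 ]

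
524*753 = 394572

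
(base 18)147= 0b110010011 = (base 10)403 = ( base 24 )GJ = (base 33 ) C7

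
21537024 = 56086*384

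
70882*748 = 53019736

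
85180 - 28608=56572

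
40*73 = 2920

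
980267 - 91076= 889191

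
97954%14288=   12226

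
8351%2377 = 1220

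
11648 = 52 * 224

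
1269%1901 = 1269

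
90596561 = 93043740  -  2447179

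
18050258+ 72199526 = 90249784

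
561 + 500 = 1061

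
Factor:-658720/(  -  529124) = 2^3*5^1*23^1*739^ ( - 1)=920/739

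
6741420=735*9172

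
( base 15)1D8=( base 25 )h3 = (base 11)35a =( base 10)428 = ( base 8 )654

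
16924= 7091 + 9833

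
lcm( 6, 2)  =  6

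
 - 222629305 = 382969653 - 605598958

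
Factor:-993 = -3^1 *331^1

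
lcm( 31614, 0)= 0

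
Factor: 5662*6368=36055616=2^6*19^1*149^1*199^1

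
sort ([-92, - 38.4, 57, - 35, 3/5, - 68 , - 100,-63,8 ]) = [ - 100 ,-92, - 68,  -  63, - 38.4, - 35, 3/5, 8, 57] 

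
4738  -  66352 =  - 61614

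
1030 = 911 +119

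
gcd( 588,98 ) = 98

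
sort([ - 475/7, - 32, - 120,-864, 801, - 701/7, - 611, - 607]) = [ - 864, - 611, - 607, - 120,-701/7, - 475/7, - 32,801 ] 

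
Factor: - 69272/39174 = -2^2*3^( - 1)*7^1*1237^1*6529^( - 1) = - 34636/19587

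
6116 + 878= 6994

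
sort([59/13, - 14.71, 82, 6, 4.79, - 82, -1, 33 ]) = [ - 82, - 14.71,-1 , 59/13, 4.79, 6,  33 , 82] 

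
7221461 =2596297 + 4625164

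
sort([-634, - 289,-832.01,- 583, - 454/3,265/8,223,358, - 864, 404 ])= [ - 864, - 832.01, - 634, - 583, - 289, - 454/3,265/8, 223,358,404]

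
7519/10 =751 + 9/10 = 751.90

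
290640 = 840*346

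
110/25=22/5 = 4.40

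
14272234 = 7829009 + 6443225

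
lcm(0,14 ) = 0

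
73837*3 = 221511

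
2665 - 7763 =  - 5098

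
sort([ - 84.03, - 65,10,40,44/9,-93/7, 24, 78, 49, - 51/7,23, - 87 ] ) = [ - 87, - 84.03, - 65, - 93/7,  -  51/7, 44/9,10,  23,24,  40,49 , 78]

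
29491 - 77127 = - 47636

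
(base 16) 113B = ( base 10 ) 4411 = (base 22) 92B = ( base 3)20001101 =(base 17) f48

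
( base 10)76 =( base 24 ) 34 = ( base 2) 1001100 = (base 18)44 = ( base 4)1030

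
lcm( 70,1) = 70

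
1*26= 26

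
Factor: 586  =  2^1*293^1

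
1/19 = 1/19 =0.05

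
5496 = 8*687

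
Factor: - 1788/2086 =  -  6/7 = -2^1 * 3^1*7^( - 1)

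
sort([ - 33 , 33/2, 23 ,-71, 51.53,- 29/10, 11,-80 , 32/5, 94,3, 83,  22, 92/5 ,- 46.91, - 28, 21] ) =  [ - 80, - 71,-46.91, - 33,  -  28, - 29/10, 3, 32/5,11, 33/2, 92/5, 21,  22 , 23, 51.53, 83,94 ] 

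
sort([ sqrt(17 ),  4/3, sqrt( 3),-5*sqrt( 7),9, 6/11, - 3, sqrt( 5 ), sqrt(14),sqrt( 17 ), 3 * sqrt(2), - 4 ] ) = [ - 5*sqrt( 7 ),-4,-3, 6/11,4/3,  sqrt (3 ),sqrt(5), sqrt( 14), sqrt ( 17 ),sqrt( 17), 3*sqrt( 2) , 9]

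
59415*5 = 297075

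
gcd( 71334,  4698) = 54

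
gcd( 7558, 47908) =2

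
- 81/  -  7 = 81/7 =11.57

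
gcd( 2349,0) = 2349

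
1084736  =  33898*32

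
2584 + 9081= 11665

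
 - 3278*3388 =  - 11105864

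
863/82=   10 + 43/82 = 10.52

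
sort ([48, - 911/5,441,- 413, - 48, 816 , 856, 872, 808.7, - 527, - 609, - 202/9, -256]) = [ - 609, - 527, - 413,- 256, - 911/5, - 48, - 202/9, 48,441, 808.7, 816 , 856, 872 ]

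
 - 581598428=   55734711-637333139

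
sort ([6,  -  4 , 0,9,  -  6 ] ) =[ - 6, -4,0, 6, 9]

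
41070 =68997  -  27927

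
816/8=102 = 102.00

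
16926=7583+9343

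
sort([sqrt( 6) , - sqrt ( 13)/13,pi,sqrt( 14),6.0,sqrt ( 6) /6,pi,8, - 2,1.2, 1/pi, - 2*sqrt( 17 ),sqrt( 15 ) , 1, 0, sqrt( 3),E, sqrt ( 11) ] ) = [ - 2  *sqrt( 17), - 2, - sqrt(13)/13,0,1/pi,sqrt(6 ) /6,1,1.2 , sqrt(3 ),sqrt( 6), E , pi,pi,sqrt ( 11),sqrt( 14 ), sqrt(15),6.0,8 ]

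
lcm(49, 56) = 392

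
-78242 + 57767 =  - 20475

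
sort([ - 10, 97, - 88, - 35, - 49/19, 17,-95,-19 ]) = [-95, - 88 , - 35, - 19,  -  10  , - 49/19,  17, 97]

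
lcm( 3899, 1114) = 7798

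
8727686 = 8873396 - 145710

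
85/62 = 85/62 = 1.37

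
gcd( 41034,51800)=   14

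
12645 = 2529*5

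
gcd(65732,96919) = 1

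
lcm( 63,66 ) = 1386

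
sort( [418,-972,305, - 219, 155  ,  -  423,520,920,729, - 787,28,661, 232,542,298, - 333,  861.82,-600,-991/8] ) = [ - 972, - 787,-600,- 423,-333, - 219 , - 991/8 , 28, 155,  232, 298,305,418,520,542, 661,729, 861.82,920 ]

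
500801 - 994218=-493417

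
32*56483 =1807456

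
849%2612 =849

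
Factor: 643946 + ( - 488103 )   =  101^1*1543^1= 155843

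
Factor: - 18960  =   - 2^4*3^1*5^1*79^1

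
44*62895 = 2767380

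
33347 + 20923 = 54270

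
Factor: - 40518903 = - 3^1*13506301^1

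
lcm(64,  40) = 320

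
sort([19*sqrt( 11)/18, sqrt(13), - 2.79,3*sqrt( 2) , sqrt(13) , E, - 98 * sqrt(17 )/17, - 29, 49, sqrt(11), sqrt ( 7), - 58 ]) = [-58,-29,-98*sqrt( 17 ) /17 , - 2.79, sqrt( 7 ), E, sqrt(11 ), 19*sqrt(  11)/18,sqrt(13 ), sqrt(13), 3*sqrt(2 ), 49]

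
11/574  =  11/574 = 0.02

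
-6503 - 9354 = -15857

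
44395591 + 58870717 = 103266308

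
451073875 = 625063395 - 173989520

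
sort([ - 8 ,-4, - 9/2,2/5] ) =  [ - 8, - 9/2, - 4,2/5] 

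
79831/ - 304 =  - 263+121/304  =  - 262.60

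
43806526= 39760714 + 4045812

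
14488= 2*7244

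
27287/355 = 76 + 307/355 = 76.86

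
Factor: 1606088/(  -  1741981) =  - 2^3*11^1*163^(- 1)*10687^( - 1 )*18251^1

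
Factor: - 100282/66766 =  - 377/251 = - 13^1*29^1*251^ ( - 1)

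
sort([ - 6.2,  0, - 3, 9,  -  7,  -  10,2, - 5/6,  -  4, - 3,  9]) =[ - 10, - 7, - 6.2 ,- 4, - 3 , - 3 ,-5/6, 0,2, 9 , 9 ] 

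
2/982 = 1/491   =  0.00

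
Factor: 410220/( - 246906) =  - 2^1*5^1*11^( - 1 )*29^( - 1)*53^1 = -  530/319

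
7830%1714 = 974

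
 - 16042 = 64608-80650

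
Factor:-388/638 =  - 2^1*11^( - 1 )*29^( - 1 ) *97^1 = -194/319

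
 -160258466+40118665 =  - 120139801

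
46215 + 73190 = 119405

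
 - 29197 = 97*( - 301) 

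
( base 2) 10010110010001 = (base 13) 44BA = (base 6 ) 112305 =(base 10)9617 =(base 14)370d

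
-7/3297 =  - 1 + 470/471 = - 0.00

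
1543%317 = 275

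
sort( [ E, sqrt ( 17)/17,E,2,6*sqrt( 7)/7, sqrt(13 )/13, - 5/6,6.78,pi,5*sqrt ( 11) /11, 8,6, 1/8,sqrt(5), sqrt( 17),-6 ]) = [  -  6, - 5/6, 1/8,sqrt( 17 ) /17,sqrt(13)/13, 5 *sqrt(11 ) /11, 2, sqrt(5), 6*sqrt(7)/7,E, E,pi, sqrt(17),6, 6.78,8] 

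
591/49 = 591/49 = 12.06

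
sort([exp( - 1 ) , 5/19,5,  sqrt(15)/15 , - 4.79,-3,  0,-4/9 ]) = [ - 4.79, - 3, - 4/9, 0,  sqrt(15 )/15, 5/19 , exp( - 1 ), 5 ] 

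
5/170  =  1/34= 0.03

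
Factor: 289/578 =1/2  =  2^ ( - 1) 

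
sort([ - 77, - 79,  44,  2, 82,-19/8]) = [ - 79, - 77, - 19/8, 2, 44, 82]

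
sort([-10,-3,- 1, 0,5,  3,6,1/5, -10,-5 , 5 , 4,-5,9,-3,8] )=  [-10,-10, - 5, - 5,-3, - 3,- 1,  0,1/5,3,4, 5,5,6,  8, 9 ]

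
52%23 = 6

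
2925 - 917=2008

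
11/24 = 11/24= 0.46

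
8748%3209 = 2330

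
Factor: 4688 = 2^4*293^1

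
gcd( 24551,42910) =1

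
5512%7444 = 5512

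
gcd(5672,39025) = 1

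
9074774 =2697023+6377751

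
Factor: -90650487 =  - 3^1*1709^1*17681^1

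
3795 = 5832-2037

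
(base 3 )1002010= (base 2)1100010010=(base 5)11121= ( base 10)786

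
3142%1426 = 290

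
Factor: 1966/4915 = 2/5 =2^1*5^( - 1)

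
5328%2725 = 2603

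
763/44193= 763/44193 = 0.02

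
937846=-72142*( - 13)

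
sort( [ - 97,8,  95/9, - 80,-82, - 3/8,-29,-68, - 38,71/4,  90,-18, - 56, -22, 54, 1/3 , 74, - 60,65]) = [  -  97,-82 ,  -  80, - 68,-60, - 56,  -  38,-29,-22,-18, - 3/8,1/3,8,95/9, 71/4,54, 65, 74,90]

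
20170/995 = 4034/199=20.27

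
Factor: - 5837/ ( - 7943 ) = 13^(-1)*47^( -1) *449^1 =449/611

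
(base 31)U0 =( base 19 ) 2AI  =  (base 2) 1110100010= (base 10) 930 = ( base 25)1c5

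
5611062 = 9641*582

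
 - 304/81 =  - 304/81  =  -3.75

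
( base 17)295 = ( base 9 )1007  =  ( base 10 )736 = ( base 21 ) 1E1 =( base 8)1340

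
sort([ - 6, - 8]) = [ - 8,- 6] 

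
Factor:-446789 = -7^1*83^1*769^1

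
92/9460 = 23/2365 = 0.01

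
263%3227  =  263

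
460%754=460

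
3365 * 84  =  282660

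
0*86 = 0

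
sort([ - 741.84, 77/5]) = [ - 741.84,  77/5]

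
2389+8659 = 11048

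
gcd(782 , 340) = 34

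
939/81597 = 313/27199 =0.01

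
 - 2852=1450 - 4302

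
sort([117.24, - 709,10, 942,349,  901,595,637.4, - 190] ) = [ - 709 , - 190, 10, 117.24, 349,595,637.4 , 901,942]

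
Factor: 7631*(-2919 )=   -  3^1  *  7^1*13^1*139^1*587^1 = -22274889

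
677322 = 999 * 678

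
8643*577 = 4987011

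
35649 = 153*233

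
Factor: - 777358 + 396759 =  - 380599 = -107^1*3557^1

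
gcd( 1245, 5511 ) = 3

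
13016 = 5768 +7248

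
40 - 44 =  - 4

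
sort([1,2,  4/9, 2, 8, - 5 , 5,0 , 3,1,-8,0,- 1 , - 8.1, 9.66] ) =[-8.1, - 8, - 5, - 1, 0, 0,4/9 , 1,1 , 2,2,3, 5,8 , 9.66] 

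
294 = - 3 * ( - 98)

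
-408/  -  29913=136/9971 = 0.01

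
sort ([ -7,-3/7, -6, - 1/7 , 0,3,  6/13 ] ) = [ - 7, - 6, - 3/7, -1/7,0,  6/13, 3] 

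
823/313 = 2  +  197/313  =  2.63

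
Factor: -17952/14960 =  - 2^1*3^1*5^( - 1) = - 6/5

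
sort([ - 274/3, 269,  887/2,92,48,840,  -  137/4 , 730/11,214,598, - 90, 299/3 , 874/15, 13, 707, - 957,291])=[- 957,-274/3, - 90, - 137/4, 13, 48,874/15,730/11, 92,299/3,214,269,291, 887/2,  598, 707  ,  840 ]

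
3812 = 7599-3787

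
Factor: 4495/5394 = 5/6 = 2^ (-1)*3^( - 1)*5^1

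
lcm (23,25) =575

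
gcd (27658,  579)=1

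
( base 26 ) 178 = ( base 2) 1101100010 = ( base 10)866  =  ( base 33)q8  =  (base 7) 2345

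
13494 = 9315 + 4179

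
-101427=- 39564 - 61863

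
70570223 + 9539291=80109514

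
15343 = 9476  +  5867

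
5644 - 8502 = - 2858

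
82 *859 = 70438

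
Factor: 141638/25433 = 2^1*7^1 * 29^( - 1) * 67^1*151^1*877^(- 1 ) 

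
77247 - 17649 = 59598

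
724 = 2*362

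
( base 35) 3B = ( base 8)164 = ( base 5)431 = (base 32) 3k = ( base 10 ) 116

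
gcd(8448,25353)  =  3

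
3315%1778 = 1537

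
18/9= 2 = 2.00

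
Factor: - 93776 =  - 2^4* 5861^1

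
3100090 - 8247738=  - 5147648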